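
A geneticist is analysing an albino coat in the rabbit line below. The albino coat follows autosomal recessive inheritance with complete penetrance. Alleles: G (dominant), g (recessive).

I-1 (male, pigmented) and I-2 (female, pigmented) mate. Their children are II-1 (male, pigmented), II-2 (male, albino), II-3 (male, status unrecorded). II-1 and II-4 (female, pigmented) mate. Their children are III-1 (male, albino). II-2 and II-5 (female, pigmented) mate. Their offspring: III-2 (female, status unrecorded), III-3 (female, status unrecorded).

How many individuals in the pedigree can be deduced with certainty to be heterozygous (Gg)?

4

Obligate heterozygotes: I-1 is pigmented so carries G and passed g to II-2 (gg), so I-1 is Gg; I-2 is pigmented so carries G and passed g to II-2 (gg), so I-2 is Gg; II-1 is pigmented so carries G and passed g to III-1 (gg), so II-1 is Gg; II-4 is pigmented so carries G and passed g to III-1 (gg), so II-4 is Gg.
Every other individual is either homozygous by phenotype or has at least one consistent homozygous assignment, so the count is 4.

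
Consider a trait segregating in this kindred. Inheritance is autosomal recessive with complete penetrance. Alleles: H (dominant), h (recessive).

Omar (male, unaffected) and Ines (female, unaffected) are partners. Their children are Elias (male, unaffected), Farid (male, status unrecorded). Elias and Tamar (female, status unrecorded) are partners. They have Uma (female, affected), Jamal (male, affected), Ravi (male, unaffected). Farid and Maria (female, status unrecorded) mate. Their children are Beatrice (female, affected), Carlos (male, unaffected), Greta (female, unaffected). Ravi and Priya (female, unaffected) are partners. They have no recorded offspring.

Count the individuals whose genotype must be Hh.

Obligate heterozygotes: Elias is unaffected so carries H and passed h to Uma (hh), so Elias is Hh.
Every other individual is either homozygous by phenotype or has at least one consistent homozygous assignment, so the count is 1.

1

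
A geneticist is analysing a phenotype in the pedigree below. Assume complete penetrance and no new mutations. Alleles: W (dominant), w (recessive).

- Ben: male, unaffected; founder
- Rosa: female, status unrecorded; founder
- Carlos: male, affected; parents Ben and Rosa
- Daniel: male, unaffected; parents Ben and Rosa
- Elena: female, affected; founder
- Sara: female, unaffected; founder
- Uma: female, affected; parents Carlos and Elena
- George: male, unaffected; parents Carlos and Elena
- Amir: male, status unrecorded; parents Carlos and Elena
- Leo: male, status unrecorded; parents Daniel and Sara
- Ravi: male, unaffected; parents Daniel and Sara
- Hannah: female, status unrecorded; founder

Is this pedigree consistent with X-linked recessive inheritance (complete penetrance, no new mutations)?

Under X-linked recessive, George (unaffected, male) cannot arise from Carlos (affected) × Elena (affected).

No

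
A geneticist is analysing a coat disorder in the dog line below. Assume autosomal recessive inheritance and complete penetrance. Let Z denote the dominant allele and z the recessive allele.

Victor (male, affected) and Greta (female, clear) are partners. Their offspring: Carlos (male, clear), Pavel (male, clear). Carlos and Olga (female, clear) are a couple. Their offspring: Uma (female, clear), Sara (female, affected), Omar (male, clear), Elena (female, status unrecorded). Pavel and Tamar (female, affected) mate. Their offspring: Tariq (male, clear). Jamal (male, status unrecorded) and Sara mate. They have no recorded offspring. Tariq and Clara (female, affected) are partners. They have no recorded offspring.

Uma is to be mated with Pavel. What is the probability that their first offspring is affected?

Carlos is clear so carries Z and received z from Victor (zz), so Carlos is Zz.
Olga is clear so carries Z and passed z to Sara (zz), so Olga is Zz.
Uma is a clear offspring of Carlos (Zz) × Olga (Zz), whose cross gives 1/4 ZZ : 1/2 Zz : 1/4 zz; conditioning on being clear, Uma is ZZ with probability 1/3, Zz with probability 2/3.
Pavel is clear so carries Z and received z from Victor (zz), so Pavel is Zz.
Summing over parental genotype combinations, P(offspring is affected) = 2/3·1/4 = 1/6.

1/6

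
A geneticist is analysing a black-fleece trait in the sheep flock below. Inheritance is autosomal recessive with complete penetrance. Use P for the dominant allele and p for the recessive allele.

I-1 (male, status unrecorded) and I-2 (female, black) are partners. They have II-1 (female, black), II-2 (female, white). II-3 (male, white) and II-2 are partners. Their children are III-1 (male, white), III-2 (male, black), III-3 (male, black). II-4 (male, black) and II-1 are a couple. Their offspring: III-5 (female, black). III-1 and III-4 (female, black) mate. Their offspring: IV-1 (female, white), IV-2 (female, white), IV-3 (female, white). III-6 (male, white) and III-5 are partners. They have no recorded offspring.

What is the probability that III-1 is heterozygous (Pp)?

1/5

II-3 is white so carries P and passed p to III-2 (pp), so II-3 is Pp.
II-2 is white so carries P and received p from I-2 (pp), so II-2 is Pp.
Their cross gives offspring ratios 1/4 PP : 1/2 Pp : 1/4 pp. Conditioning on III-1 being white, P(Pp) = 1/2 / 3/4 = 2/3 before taking III-1's own offspring into account.
III-4 is black, so III-4 is pp.
Now use III-1's offspring. Probability of each recorded status — white daughter IV-1: 1/2 if III-1 is Pp, 1 if PP; white daughter IV-2: 1/2 if III-1 is Pp, 1 if PP; white daughter IV-3: 1/2 if III-1 is Pp, 1 if PP.
Bayes: P(Pp) = 2/3·1/8 / (2/3·1/8 + 1/3·1) = 1/5.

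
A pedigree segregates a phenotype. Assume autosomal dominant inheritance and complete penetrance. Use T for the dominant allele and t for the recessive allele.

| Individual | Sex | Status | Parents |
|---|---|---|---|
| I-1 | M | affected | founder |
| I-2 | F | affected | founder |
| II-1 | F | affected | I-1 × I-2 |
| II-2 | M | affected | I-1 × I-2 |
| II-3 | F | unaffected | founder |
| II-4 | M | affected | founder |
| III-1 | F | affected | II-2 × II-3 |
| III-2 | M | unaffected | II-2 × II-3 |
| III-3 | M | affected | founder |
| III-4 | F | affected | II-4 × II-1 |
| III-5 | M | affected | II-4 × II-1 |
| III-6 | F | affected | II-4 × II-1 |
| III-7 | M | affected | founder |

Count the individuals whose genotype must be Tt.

Obligate heterozygotes: II-2 is affected so carries T and passed t to III-2 (tt), so II-2 is Tt; III-1 is affected so carries T and received t from II-3 (tt), so III-1 is Tt.
Every other individual is either homozygous by phenotype or has at least one consistent homozygous assignment, so the count is 2.

2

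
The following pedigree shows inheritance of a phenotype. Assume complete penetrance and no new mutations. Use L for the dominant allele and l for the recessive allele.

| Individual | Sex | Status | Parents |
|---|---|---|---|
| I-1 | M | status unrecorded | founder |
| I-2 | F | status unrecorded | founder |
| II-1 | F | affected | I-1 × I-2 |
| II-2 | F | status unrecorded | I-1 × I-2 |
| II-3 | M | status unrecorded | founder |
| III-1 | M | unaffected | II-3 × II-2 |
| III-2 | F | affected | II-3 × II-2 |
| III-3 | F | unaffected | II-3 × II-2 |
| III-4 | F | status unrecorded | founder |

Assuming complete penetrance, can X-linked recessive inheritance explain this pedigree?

A consistent assignment under X-linked recessive exists: I-1 X^l Y, I-2 X^L X^l, II-1 X^l X^l, II-2 X^L X^l, II-3 X^l Y, III-1 X^L Y, III-2 X^l X^l, III-3 X^L X^l, III-4 X^L X^L.
In this assignment every recorded phenotype matches its genotype and every non-founder's genotype is obtainable from its parents' genotypes, so the pedigree is consistent.

Yes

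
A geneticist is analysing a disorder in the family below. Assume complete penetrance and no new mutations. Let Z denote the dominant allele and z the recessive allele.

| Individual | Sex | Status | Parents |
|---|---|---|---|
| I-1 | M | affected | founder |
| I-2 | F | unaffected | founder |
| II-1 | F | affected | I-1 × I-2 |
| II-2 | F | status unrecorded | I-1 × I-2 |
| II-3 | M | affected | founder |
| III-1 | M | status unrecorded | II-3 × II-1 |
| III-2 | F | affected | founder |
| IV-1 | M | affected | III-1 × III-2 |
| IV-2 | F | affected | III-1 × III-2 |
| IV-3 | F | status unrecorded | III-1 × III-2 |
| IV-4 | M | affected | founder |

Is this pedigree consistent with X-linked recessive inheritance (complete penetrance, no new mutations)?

Yes

A consistent assignment under X-linked recessive exists: I-1 X^z Y, I-2 X^Z X^z, II-1 X^z X^z, II-2 X^Z X^z, II-3 X^z Y, III-1 X^z Y, III-2 X^z X^z, IV-1 X^z Y, IV-2 X^z X^z, IV-3 X^z X^z, IV-4 X^z Y.
In this assignment every recorded phenotype matches its genotype and every non-founder's genotype is obtainable from its parents' genotypes, so the pedigree is consistent.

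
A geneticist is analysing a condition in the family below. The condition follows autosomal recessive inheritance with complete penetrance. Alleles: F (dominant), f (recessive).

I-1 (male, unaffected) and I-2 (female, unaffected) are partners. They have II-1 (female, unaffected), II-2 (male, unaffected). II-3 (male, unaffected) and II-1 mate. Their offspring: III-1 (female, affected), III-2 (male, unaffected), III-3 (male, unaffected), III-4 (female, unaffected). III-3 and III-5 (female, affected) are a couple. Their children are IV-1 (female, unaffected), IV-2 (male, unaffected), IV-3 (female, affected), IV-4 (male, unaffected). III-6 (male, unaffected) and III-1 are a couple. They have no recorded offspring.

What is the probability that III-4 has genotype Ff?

2/3

II-3 is unaffected so carries F and passed f to III-1 (ff), so II-3 is Ff.
II-1 is unaffected so carries F and passed f to III-1 (ff), so II-1 is Ff.
Their cross gives offspring ratios 1/4 FF : 1/2 Ff : 1/4 ff. Conditioning on III-4 being unaffected, P(Ff) = 1/2 / 3/4 = 2/3.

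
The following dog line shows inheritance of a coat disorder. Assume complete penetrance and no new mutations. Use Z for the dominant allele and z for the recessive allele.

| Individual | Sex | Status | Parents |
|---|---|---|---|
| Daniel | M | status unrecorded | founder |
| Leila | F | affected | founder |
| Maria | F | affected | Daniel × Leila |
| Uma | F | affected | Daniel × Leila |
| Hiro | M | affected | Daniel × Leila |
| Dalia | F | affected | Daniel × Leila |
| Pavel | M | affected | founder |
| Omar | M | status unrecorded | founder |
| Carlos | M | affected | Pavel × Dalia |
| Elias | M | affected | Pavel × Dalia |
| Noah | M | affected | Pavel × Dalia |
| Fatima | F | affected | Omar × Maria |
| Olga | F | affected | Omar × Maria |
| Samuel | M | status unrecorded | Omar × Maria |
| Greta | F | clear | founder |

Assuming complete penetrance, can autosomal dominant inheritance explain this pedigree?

A consistent assignment under autosomal dominant exists: Daniel ZZ, Leila ZZ, Maria ZZ, Uma ZZ, Hiro ZZ, Dalia ZZ, Pavel ZZ, Omar ZZ, Carlos ZZ, Elias ZZ, Noah ZZ, Fatima ZZ, Olga ZZ, Samuel ZZ, Greta zz.
In this assignment every recorded phenotype matches its genotype and every non-founder's genotype is obtainable from its parents' genotypes, so the pedigree is consistent.

Yes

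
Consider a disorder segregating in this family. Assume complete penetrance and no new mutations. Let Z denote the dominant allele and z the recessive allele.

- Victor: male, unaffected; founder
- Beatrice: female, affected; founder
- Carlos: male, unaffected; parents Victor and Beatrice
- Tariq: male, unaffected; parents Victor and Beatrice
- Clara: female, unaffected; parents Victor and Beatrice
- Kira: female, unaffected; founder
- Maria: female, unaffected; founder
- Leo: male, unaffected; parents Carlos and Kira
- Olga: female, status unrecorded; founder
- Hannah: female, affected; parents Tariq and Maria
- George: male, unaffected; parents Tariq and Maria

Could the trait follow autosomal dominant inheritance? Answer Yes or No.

No

Under autosomal dominant, Hannah (affected, female) cannot arise from Tariq (unaffected) × Maria (unaffected).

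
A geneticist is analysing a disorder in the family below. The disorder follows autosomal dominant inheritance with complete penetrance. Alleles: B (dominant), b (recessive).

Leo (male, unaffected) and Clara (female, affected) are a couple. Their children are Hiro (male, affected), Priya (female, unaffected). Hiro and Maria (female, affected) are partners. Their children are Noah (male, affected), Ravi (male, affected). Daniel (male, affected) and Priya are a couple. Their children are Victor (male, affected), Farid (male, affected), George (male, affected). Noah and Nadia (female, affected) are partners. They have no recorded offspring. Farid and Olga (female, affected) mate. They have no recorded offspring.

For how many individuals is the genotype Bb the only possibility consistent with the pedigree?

Obligate heterozygotes: Clara is affected so carries B and passed b to Priya (bb), so Clara is Bb; Hiro is affected so carries B and received b from Leo (bb), so Hiro is Bb; Victor is affected so carries B and received b from Priya (bb), so Victor is Bb; Farid is affected so carries B and received b from Priya (bb), so Farid is Bb; George is affected so carries B and received b from Priya (bb), so George is Bb.
Every other individual is either homozygous by phenotype or has at least one consistent homozygous assignment, so the count is 5.

5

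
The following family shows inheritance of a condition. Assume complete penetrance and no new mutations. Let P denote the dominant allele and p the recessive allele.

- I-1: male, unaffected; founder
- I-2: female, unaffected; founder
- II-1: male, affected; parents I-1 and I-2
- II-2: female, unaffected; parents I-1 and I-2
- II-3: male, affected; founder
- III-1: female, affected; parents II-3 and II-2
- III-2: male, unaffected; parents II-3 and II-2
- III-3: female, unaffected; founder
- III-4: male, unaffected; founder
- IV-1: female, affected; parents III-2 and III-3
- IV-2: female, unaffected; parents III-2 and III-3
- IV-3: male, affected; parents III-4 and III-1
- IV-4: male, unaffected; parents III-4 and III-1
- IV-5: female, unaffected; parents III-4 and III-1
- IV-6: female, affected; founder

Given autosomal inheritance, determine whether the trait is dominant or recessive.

I-1 and I-2 are both unaffected yet have an affected child II-1. Under dominance, an affected child requires at least one affected parent, so the trait cannot be dominant.

recessive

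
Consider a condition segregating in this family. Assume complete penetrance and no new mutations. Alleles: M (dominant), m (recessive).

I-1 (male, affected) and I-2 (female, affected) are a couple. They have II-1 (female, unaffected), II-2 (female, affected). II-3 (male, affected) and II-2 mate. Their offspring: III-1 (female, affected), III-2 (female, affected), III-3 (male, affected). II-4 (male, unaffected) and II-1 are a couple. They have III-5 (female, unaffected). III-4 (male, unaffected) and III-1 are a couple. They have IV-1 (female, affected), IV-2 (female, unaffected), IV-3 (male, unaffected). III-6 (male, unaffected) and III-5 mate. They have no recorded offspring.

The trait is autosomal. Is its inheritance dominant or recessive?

dominant

I-1 and I-2 are both affected yet have an unaffected child II-1. Under a recessive model two affected parents are homozygous and every child would be affected, so the trait cannot be recessive.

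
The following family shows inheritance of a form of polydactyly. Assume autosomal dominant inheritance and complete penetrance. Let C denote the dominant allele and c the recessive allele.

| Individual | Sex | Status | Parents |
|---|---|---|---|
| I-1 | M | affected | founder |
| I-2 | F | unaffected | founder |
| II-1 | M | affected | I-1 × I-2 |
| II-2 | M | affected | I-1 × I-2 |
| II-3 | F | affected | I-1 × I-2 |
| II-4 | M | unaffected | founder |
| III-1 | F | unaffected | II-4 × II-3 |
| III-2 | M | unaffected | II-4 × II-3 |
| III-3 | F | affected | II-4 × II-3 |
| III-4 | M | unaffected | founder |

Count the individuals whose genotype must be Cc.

4

Obligate heterozygotes: II-1 is affected so carries C and received c from I-2 (cc), so II-1 is Cc; II-2 is affected so carries C and received c from I-2 (cc), so II-2 is Cc; II-3 is affected so carries C and received c from I-2 (cc), so II-3 is Cc; III-3 is affected so carries C and received c from II-4 (cc), so III-3 is Cc.
Every other individual is either homozygous by phenotype or has at least one consistent homozygous assignment, so the count is 4.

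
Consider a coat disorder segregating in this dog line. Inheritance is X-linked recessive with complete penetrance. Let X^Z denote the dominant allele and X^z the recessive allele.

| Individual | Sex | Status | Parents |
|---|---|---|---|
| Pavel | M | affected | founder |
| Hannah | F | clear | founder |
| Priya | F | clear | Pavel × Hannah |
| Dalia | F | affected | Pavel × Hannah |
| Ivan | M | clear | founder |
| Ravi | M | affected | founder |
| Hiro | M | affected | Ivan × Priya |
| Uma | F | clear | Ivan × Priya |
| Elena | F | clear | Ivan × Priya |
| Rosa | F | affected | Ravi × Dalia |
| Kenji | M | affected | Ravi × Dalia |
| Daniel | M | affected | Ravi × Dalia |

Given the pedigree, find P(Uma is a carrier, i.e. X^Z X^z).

1/2

Ivan is clear, so Ivan is X^Z Y.
Priya is clear so carries Z and received z from Pavel (X^z Y), so Priya is X^Z X^z.
Their cross gives offspring ratios 1/2 X^Z X^Z : 1/2 X^Z X^z. Conditioning on Uma being clear, P(X^Z X^z) = 1/2 / 1 = 1/2.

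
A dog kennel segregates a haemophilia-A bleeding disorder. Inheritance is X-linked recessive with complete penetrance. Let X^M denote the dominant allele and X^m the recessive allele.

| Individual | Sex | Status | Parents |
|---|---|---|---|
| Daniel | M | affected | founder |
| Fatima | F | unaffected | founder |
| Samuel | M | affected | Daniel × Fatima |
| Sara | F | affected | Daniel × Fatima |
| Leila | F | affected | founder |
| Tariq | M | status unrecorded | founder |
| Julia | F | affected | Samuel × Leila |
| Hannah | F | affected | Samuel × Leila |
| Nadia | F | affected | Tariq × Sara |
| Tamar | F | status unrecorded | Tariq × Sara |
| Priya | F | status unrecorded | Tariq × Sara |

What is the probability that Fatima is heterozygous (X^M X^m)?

1

Fatima is unaffected so carries M and passed m to Samuel (X^m Y), so Fatima is X^M X^m, giving P(X^M X^m) = 1.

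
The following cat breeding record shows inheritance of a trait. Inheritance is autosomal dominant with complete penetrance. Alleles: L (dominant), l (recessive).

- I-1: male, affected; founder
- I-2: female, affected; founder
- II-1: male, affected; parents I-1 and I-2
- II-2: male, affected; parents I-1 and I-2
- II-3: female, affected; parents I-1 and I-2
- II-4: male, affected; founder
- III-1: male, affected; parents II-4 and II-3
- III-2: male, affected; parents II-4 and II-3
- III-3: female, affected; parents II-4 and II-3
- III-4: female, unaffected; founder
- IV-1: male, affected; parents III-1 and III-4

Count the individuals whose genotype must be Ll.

1

Obligate heterozygotes: IV-1 is affected so carries L and received l from III-4 (ll), so IV-1 is Ll.
Every other individual is either homozygous by phenotype or has at least one consistent homozygous assignment, so the count is 1.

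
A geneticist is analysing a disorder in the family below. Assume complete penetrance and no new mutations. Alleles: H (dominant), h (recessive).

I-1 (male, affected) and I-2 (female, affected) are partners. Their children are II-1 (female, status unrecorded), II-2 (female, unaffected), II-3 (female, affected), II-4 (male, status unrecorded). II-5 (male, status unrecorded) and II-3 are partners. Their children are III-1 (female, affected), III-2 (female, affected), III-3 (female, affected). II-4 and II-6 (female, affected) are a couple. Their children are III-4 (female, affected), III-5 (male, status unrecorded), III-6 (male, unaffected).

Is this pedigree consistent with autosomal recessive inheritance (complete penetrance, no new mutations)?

Under autosomal recessive, II-2 (unaffected, female) cannot arise from I-1 (affected) × I-2 (affected).

No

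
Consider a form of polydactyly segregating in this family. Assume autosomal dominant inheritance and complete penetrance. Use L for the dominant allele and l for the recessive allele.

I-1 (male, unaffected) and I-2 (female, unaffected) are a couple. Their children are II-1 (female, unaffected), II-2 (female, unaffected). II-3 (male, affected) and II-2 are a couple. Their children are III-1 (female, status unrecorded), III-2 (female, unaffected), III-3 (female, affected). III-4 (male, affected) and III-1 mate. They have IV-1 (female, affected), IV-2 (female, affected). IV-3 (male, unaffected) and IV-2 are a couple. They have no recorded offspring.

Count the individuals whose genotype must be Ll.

Obligate heterozygotes: II-3 is affected so carries L and passed l to III-2 (ll), so II-3 is Ll; III-3 is affected so carries L and received l from II-2 (ll), so III-3 is Ll.
Every other individual is either homozygous by phenotype or has at least one consistent homozygous assignment, so the count is 2.

2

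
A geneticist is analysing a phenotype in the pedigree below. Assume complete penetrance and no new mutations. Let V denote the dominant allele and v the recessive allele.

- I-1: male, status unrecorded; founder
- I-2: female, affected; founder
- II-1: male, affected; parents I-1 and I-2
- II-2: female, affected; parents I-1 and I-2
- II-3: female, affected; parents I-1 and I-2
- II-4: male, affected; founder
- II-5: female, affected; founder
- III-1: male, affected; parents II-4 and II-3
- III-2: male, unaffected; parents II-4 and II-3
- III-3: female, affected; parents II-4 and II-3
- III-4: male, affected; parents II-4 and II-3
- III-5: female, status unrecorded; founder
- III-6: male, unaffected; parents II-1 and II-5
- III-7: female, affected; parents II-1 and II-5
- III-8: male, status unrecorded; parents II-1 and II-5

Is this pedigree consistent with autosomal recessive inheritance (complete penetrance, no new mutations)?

No

Under autosomal recessive, III-2 (unaffected, male) cannot arise from II-4 (affected) × II-3 (affected).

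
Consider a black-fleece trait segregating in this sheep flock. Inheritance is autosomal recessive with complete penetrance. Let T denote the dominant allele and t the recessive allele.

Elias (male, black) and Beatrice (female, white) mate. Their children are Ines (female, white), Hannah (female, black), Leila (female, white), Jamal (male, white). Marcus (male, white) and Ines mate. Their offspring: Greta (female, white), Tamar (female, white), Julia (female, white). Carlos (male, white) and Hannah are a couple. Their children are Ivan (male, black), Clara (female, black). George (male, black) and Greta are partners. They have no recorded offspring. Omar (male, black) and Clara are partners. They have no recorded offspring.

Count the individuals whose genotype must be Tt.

Obligate heterozygotes: Beatrice is white so carries T and passed t to Hannah (tt), so Beatrice is Tt; Ines is white so carries T and received t from Elias (tt), so Ines is Tt; Leila is white so carries T and received t from Elias (tt), so Leila is Tt; Jamal is white so carries T and received t from Elias (tt), so Jamal is Tt; Carlos is white so carries T and passed t to Ivan (tt), so Carlos is Tt.
Every other individual is either homozygous by phenotype or has at least one consistent homozygous assignment, so the count is 5.

5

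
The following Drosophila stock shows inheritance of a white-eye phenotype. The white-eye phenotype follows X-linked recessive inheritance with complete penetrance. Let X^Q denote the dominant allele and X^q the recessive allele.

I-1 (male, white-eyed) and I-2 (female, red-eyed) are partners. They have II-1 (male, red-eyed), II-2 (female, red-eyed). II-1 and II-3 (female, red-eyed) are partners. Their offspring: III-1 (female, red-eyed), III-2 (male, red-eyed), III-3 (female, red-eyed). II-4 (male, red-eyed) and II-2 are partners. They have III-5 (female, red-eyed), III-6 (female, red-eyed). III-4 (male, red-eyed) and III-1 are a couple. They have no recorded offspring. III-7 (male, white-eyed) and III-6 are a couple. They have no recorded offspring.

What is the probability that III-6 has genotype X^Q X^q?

II-4 is red-eyed, so II-4 is X^Q Y.
II-2 is red-eyed so carries Q and received q from I-1 (X^q Y), so II-2 is X^Q X^q.
Their cross gives offspring ratios 1/2 X^Q X^Q : 1/2 X^Q X^q. Conditioning on III-6 being red-eyed, P(X^Q X^q) = 1/2 / 1 = 1/2.

1/2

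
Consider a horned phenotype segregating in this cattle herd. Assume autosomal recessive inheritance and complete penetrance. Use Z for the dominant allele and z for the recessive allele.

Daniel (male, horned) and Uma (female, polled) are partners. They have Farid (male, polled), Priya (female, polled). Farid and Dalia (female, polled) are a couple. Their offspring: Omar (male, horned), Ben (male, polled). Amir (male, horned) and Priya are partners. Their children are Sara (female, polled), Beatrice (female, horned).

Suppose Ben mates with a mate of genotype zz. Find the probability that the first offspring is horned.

1/3

Farid is polled so carries Z and received z from Daniel (zz), so Farid is Zz.
Dalia is polled so carries Z and passed z to Omar (zz), so Dalia is Zz.
Ben is a polled offspring of Farid (Zz) × Dalia (Zz), whose cross gives 1/4 ZZ : 1/2 Zz : 1/4 zz; conditioning on being polled, Ben is ZZ with probability 1/3, Zz with probability 2/3.
Summing over parental genotype combinations, P(offspring is horned) = 2/3·1/2 = 1/3.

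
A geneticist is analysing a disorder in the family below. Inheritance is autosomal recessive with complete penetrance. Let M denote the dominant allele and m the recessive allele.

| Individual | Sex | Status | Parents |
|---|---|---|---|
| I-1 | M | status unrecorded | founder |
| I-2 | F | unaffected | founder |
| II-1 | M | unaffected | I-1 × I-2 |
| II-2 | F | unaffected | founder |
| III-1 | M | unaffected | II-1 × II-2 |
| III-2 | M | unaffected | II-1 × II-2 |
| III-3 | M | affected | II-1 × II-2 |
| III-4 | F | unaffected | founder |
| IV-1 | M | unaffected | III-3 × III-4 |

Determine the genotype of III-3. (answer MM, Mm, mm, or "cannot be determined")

mm

III-3 is affected, so III-3 is mm.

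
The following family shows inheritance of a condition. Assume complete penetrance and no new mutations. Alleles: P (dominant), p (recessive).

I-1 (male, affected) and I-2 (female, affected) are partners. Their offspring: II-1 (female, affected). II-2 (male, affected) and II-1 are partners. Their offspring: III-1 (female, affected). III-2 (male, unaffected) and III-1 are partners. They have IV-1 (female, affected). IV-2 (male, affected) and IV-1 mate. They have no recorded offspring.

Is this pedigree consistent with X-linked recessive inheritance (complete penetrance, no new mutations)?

Under X-linked recessive, IV-1 (affected, female) cannot arise from III-2 (unaffected) × III-1 (affected).

No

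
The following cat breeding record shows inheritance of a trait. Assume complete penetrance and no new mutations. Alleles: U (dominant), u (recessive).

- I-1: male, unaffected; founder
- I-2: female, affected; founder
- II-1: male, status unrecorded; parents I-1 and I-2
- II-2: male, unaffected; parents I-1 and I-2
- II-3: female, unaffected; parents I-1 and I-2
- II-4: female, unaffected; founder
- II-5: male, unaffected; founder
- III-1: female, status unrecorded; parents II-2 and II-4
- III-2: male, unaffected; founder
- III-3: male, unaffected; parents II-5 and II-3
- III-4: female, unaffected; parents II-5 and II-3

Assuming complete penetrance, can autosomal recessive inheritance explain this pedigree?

A consistent assignment under autosomal recessive exists: I-1 UU, I-2 uu, II-1 Uu, II-2 Uu, II-3 Uu, II-4 UU, II-5 UU, III-1 UU, III-2 UU, III-3 UU, III-4 UU.
In this assignment every recorded phenotype matches its genotype and every non-founder's genotype is obtainable from its parents' genotypes, so the pedigree is consistent.

Yes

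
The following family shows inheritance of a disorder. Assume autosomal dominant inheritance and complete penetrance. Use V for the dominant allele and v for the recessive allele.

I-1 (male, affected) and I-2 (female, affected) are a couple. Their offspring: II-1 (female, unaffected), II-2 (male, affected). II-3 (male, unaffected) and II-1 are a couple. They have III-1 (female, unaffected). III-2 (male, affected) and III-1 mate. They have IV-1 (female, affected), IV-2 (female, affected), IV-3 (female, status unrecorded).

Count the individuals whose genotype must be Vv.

4

Obligate heterozygotes: I-1 is affected so carries V and passed v to II-1 (vv), so I-1 is Vv; I-2 is affected so carries V and passed v to II-1 (vv), so I-2 is Vv; IV-1 is affected so carries V and received v from III-1 (vv), so IV-1 is Vv; IV-2 is affected so carries V and received v from III-1 (vv), so IV-2 is Vv.
Every other individual is either homozygous by phenotype or has at least one consistent homozygous assignment, so the count is 4.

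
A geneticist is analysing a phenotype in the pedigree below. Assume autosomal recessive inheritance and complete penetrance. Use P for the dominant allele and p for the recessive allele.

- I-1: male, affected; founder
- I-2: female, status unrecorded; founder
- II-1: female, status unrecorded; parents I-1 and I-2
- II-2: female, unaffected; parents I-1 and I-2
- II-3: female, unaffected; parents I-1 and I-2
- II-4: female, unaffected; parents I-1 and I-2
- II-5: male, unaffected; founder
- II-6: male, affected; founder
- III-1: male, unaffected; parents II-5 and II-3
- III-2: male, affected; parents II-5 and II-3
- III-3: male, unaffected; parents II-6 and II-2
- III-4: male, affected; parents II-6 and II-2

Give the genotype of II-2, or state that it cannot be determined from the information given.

Pp

From phenotype alone, II-2 is PP or Pp.
II-2 is unaffected so carries P and received p from I-1 (pp), so II-2 is Pp.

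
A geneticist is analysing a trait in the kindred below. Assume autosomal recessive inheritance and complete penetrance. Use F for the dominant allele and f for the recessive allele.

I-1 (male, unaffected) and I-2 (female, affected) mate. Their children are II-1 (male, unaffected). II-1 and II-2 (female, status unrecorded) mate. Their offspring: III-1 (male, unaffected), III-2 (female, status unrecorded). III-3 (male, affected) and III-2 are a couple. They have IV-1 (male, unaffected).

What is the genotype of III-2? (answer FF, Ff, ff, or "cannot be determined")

cannot be determined

III-2's phenotype is unrecorded, and no parent or child forces a single allele at both positions; consistent genotype assignments exist with III-2 as FF or Ff.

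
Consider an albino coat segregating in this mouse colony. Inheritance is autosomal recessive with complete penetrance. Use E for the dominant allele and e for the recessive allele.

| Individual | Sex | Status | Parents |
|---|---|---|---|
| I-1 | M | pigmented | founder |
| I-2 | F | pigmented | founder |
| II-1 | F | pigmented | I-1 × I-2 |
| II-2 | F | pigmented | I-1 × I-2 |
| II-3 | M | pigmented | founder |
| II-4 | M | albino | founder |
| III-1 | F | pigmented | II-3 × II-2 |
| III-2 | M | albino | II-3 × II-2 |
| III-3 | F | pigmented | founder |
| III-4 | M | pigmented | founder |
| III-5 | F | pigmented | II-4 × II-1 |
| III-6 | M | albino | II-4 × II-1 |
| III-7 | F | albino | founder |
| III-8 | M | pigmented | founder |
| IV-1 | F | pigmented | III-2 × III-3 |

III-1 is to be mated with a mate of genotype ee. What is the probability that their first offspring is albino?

II-3 is pigmented so carries E and passed e to III-2 (ee), so II-3 is Ee.
II-2 is pigmented so carries E and passed e to III-2 (ee), so II-2 is Ee.
III-1 is a pigmented offspring of II-3 (Ee) × II-2 (Ee), whose cross gives 1/4 EE : 1/2 Ee : 1/4 ee; conditioning on being pigmented, III-1 is EE with probability 1/3, Ee with probability 2/3.
Summing over parental genotype combinations, P(offspring is albino) = 2/3·1/2 = 1/3.

1/3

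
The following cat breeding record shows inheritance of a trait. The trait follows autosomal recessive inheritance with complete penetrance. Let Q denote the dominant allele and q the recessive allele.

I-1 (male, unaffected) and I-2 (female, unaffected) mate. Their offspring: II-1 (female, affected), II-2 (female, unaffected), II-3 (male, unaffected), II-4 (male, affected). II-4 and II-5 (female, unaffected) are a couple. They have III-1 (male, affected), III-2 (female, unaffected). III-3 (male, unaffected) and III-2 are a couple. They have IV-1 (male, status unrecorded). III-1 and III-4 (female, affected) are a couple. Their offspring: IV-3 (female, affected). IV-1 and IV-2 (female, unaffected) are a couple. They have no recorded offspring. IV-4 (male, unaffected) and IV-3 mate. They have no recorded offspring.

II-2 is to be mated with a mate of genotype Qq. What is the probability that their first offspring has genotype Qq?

1/2

I-1 is unaffected so carries Q and passed q to II-1 (qq), so I-1 is Qq.
I-2 is unaffected so carries Q and passed q to II-1 (qq), so I-2 is Qq.
II-2 is an unaffected offspring of I-1 (Qq) × I-2 (Qq), whose cross gives 1/4 QQ : 1/2 Qq : 1/4 qq; conditioning on being unaffected, II-2 is QQ with probability 1/3, Qq with probability 2/3.
Summing over parental genotype combinations, P(offspring has genotype Qq) = 1/3·1/2 + 2/3·1/2 = 1/2.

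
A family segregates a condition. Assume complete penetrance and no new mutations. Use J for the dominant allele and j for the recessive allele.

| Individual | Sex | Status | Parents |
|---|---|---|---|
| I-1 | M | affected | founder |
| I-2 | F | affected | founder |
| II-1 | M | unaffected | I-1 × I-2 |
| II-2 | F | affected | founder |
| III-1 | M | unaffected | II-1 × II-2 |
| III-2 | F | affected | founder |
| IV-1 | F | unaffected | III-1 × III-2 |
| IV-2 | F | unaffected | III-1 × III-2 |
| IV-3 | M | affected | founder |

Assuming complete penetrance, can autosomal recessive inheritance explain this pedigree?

No

Under autosomal recessive, II-1 (unaffected, male) cannot arise from I-1 (affected) × I-2 (affected).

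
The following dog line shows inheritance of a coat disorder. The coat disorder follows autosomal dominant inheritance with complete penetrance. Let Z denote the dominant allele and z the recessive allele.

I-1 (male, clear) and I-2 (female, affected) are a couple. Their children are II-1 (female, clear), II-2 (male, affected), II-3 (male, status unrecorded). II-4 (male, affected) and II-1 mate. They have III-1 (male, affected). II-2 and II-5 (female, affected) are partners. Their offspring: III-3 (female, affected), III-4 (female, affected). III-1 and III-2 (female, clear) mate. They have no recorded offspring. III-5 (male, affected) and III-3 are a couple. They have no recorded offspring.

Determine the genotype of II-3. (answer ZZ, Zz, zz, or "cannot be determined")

cannot be determined

II-3's phenotype is unrecorded, and no parent or child forces a single allele at both positions; consistent genotype assignments exist with II-3 as Zz or zz.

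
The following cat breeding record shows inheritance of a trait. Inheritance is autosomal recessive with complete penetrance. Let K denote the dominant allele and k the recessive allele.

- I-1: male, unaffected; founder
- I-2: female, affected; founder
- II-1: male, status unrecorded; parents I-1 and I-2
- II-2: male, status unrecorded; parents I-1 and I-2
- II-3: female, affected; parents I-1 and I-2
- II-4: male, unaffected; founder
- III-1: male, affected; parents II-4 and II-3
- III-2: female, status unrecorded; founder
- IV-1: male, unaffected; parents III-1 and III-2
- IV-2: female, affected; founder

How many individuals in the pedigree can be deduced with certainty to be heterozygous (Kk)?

Obligate heterozygotes: I-1 is unaffected so carries K and passed k to II-3 (kk), so I-1 is Kk; II-4 is unaffected so carries K and passed k to III-1 (kk), so II-4 is Kk; IV-1 is unaffected so carries K and received k from III-1 (kk), so IV-1 is Kk.
Every other individual is either homozygous by phenotype or has at least one consistent homozygous assignment, so the count is 3.

3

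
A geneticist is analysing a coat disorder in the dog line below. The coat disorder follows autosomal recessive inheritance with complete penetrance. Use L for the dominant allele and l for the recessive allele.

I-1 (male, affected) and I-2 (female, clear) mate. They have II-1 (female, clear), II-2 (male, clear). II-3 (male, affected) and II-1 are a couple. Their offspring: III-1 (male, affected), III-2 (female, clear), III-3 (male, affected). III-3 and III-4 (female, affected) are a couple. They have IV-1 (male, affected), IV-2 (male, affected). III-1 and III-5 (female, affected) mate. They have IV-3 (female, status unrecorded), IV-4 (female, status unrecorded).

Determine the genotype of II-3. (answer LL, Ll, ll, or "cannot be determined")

ll

II-3 is affected, so II-3 is ll.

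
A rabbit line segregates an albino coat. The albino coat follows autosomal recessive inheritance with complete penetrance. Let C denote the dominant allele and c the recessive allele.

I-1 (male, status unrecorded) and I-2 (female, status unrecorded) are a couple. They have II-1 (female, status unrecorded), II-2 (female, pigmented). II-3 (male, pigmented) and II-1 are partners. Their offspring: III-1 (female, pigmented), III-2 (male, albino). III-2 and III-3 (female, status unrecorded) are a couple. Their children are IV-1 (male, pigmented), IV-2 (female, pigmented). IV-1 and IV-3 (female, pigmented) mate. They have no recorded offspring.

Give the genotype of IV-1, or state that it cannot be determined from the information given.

Cc

From phenotype alone, IV-1 is CC or Cc.
IV-1 is pigmented so carries C and received c from III-2 (cc), so IV-1 is Cc.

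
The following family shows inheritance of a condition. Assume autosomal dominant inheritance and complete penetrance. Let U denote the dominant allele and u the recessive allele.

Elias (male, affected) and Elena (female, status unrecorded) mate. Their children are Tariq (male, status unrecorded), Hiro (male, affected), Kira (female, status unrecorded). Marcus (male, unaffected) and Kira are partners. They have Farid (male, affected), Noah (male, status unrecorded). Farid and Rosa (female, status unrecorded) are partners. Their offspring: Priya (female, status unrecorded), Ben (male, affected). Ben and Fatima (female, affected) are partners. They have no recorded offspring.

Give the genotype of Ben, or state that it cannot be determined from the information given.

Ben's phenotype allows UU or Uu, and no parent or child forces a single allele at both positions; consistent genotype assignments exist with Ben as UU or Uu.

cannot be determined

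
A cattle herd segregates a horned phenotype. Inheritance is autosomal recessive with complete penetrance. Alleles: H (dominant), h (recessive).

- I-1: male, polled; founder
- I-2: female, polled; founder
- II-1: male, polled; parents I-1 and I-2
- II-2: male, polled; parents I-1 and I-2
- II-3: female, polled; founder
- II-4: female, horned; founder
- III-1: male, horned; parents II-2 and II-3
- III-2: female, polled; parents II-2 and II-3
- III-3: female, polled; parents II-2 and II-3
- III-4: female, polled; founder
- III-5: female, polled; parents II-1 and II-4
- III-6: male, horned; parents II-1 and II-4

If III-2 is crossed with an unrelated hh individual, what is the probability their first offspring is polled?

II-2 is polled so carries H and passed h to III-1 (hh), so II-2 is Hh.
II-3 is polled so carries H and passed h to III-1 (hh), so II-3 is Hh.
III-2 is a polled offspring of II-2 (Hh) × II-3 (Hh), whose cross gives 1/4 HH : 1/2 Hh : 1/4 hh; conditioning on being polled, III-2 is HH with probability 1/3, Hh with probability 2/3.
Summing over parental genotype combinations, P(offspring is polled) = 1/3·1 + 2/3·1/2 = 2/3.

2/3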